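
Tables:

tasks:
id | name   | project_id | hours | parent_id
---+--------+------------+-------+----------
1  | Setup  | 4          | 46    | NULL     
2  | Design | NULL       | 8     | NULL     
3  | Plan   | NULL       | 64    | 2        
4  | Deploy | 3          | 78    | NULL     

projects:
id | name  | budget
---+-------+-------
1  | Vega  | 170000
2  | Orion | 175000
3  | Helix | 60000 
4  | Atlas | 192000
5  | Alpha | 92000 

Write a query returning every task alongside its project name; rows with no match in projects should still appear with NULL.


LEFT JOIN keeps every row from tasks (the left table); where project_id has no match in projects, the project columns become NULL. Walk through each task:
  - task 1 (Setup): project_id=4 -> matches Atlas
  - task 2 (Design): project_id=NULL, no match -> kept with NULL
  - task 3 (Plan): project_id=NULL, no match -> kept with NULL
  - task 4 (Deploy): project_id=3 -> matches Helix
All 4 rows appear; 2 have NULL project.

SQL:
SELECT a.name, b.name AS project
FROM tasks a
LEFT JOIN projects b ON a.project_id = b.id

Result:
name   | project
-------+--------
Setup  | Atlas  
Design | NULL   
Plan   | NULL   
Deploy | Helix  


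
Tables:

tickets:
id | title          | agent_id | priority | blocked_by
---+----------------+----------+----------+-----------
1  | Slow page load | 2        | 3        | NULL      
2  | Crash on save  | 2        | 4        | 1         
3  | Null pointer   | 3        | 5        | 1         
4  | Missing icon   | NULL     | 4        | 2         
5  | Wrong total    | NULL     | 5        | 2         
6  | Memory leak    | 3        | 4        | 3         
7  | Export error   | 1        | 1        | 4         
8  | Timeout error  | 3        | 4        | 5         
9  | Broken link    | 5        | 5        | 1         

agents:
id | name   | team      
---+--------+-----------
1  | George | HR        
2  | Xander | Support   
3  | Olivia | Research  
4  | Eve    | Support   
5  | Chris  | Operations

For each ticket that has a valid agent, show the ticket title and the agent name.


INNER JOIN keeps only tickets rows whose agent_id matches an id in agents. Walk through each ticket:
  - ticket 1 (Slow page load): agent_id=2 -> matches Xander
  - ticket 2 (Crash on save): agent_id=2 -> matches Xander
  - ticket 3 (Null pointer): agent_id=3 -> matches Olivia
  - ticket 4 (Missing icon): agent_id=NULL, no match -> dropped
  - ticket 5 (Wrong total): agent_id=NULL, no match -> dropped
  - ticket 6 (Memory leak): agent_id=3 -> matches Olivia
  - ticket 7 (Export error): agent_id=1 -> matches George
  - ticket 8 (Timeout error): agent_id=3 -> matches Olivia
  - ticket 9 (Broken link): agent_id=5 -> matches Chris
So 2 of 9 rows are dropped.

SQL:
SELECT a.title, b.name AS agent
FROM tickets a
INNER JOIN agents b ON a.agent_id = b.id

Result:
title          | agent 
---------------+-------
Slow page load | Xander
Crash on save  | Xander
Null pointer   | Olivia
Memory leak    | Olivia
Export error   | George
Timeout error  | Olivia
Broken link    | Chris 


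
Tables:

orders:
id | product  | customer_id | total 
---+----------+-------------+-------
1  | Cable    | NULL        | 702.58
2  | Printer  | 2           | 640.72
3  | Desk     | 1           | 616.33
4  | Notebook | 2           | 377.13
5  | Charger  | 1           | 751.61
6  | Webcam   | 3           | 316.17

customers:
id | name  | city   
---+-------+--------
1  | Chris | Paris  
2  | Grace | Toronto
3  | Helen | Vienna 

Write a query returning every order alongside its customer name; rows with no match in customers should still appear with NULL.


LEFT JOIN keeps every row from orders (the left table); where customer_id has no match in customers, the customer columns become NULL. Walk through each order:
  - order 1 (Cable): customer_id=NULL, no match -> kept with NULL
  - order 2 (Printer): customer_id=2 -> matches Grace
  - order 3 (Desk): customer_id=1 -> matches Chris
  - order 4 (Notebook): customer_id=2 -> matches Grace
  - order 5 (Charger): customer_id=1 -> matches Chris
  - order 6 (Webcam): customer_id=3 -> matches Helen
All 6 rows appear; 1 has NULL customer.

SQL:
SELECT a.product, b.name AS customer
FROM orders a
LEFT JOIN customers b ON a.customer_id = b.id

Result:
product  | customer
---------+---------
Cable    | NULL    
Printer  | Grace   
Desk     | Chris   
Notebook | Grace   
Charger  | Chris   
Webcam   | Helen   


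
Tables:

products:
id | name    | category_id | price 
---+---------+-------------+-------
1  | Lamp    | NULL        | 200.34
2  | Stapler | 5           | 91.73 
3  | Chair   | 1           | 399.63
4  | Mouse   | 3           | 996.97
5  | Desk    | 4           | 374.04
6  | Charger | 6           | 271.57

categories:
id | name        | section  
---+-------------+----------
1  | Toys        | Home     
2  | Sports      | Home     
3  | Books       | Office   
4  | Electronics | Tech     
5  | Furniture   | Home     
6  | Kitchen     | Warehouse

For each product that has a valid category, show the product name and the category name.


INNER JOIN keeps only products rows whose category_id matches an id in categories. Walk through each product:
  - product 1 (Lamp): category_id=NULL, no match -> dropped
  - product 2 (Stapler): category_id=5 -> matches Furniture
  - product 3 (Chair): category_id=1 -> matches Toys
  - product 4 (Mouse): category_id=3 -> matches Books
  - product 5 (Desk): category_id=4 -> matches Electronics
  - product 6 (Charger): category_id=6 -> matches Kitchen
So 1 of 6 rows is dropped.

SQL:
SELECT a.name, b.name AS category
FROM products a
INNER JOIN categories b ON a.category_id = b.id

Result:
name    | category   
--------+------------
Stapler | Furniture  
Chair   | Toys       
Mouse   | Books      
Desk    | Electronics
Charger | Kitchen    


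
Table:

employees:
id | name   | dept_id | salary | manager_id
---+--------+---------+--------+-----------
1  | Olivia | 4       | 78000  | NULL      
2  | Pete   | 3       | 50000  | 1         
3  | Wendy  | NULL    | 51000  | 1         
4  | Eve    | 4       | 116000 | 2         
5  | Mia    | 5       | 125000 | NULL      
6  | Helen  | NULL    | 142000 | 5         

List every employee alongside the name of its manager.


This is a self-join: employees is joined to a second copy of itself, matching each row's manager_id to another row's id. Use LEFT JOIN so rows with manager_id=NULL are kept.
  - employee 1 (Olivia): manager_id=NULL -> NULL
  - employee 2 (Pete): manager_id=1 -> Olivia
  - employee 3 (Wendy): manager_id=1 -> Olivia
  - employee 4 (Eve): manager_id=2 -> Pete
  - employee 5 (Mia): manager_id=NULL -> NULL
  - employee 6 (Helen): manager_id=5 -> Mia

SQL:
SELECT a.name AS item, b.name AS manager
FROM employees a
LEFT JOIN employees b ON a.manager_id = b.id

Result:
item   | manager
-------+--------
Olivia | NULL   
Pete   | Olivia 
Wendy  | Olivia 
Eve    | Pete   
Mia    | NULL   
Helen  | Mia    


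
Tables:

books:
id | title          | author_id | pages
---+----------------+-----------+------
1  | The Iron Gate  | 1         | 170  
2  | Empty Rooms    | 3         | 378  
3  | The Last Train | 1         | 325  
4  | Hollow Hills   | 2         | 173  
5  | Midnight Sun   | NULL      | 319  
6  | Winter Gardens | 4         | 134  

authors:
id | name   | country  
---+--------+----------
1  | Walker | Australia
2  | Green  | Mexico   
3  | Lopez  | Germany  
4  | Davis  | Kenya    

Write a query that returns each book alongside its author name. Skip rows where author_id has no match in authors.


INNER JOIN keeps only books rows whose author_id matches an id in authors. Walk through each book:
  - book 1 (The Iron Gate): author_id=1 -> matches Walker
  - book 2 (Empty Rooms): author_id=3 -> matches Lopez
  - book 3 (The Last Train): author_id=1 -> matches Walker
  - book 4 (Hollow Hills): author_id=2 -> matches Green
  - book 5 (Midnight Sun): author_id=NULL, no match -> dropped
  - book 6 (Winter Gardens): author_id=4 -> matches Davis
So 1 of 6 rows is dropped.

SQL:
SELECT a.title, b.name AS author
FROM books a
INNER JOIN authors b ON a.author_id = b.id

Result:
title          | author
---------------+-------
The Iron Gate  | Walker
Empty Rooms    | Lopez 
The Last Train | Walker
Hollow Hills   | Green 
Winter Gardens | Davis 


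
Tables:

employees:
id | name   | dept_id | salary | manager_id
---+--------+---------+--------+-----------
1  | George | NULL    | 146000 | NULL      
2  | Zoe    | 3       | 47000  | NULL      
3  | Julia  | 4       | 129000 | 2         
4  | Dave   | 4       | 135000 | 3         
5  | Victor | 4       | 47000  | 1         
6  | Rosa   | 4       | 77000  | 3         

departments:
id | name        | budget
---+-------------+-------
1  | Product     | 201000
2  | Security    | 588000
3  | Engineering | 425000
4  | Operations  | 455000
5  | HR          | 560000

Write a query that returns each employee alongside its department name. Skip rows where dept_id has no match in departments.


INNER JOIN keeps only employees rows whose dept_id matches an id in departments. Walk through each employee:
  - employee 1 (George): dept_id=NULL, no match -> dropped
  - employee 2 (Zoe): dept_id=3 -> matches Engineering
  - employee 3 (Julia): dept_id=4 -> matches Operations
  - employee 4 (Dave): dept_id=4 -> matches Operations
  - employee 5 (Victor): dept_id=4 -> matches Operations
  - employee 6 (Rosa): dept_id=4 -> matches Operations
So 1 of 6 rows is dropped.

SQL:
SELECT a.name, b.name AS department
FROM employees a
INNER JOIN departments b ON a.dept_id = b.id

Result:
name   | department 
-------+------------
Zoe    | Engineering
Julia  | Operations 
Dave   | Operations 
Victor | Operations 
Rosa   | Operations 


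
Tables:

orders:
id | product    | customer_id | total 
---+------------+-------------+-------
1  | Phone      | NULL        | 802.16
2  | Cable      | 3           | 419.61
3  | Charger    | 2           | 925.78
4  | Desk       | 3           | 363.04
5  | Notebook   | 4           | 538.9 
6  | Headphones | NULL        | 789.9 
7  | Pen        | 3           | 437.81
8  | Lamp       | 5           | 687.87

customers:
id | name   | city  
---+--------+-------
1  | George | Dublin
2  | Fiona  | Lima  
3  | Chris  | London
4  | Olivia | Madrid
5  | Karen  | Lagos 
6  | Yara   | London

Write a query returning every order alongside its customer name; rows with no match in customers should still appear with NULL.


LEFT JOIN keeps every row from orders (the left table); where customer_id has no match in customers, the customer columns become NULL. Walk through each order:
  - order 1 (Phone): customer_id=NULL, no match -> kept with NULL
  - order 2 (Cable): customer_id=3 -> matches Chris
  - order 3 (Charger): customer_id=2 -> matches Fiona
  - order 4 (Desk): customer_id=3 -> matches Chris
  - order 5 (Notebook): customer_id=4 -> matches Olivia
  - order 6 (Headphones): customer_id=NULL, no match -> kept with NULL
  - order 7 (Pen): customer_id=3 -> matches Chris
  - order 8 (Lamp): customer_id=5 -> matches Karen
All 8 rows appear; 2 have NULL customer.

SQL:
SELECT a.product, b.name AS customer
FROM orders a
LEFT JOIN customers b ON a.customer_id = b.id

Result:
product    | customer
-----------+---------
Phone      | NULL    
Cable      | Chris   
Charger    | Fiona   
Desk       | Chris   
Notebook   | Olivia  
Headphones | NULL    
Pen        | Chris   
Lamp       | Karen   


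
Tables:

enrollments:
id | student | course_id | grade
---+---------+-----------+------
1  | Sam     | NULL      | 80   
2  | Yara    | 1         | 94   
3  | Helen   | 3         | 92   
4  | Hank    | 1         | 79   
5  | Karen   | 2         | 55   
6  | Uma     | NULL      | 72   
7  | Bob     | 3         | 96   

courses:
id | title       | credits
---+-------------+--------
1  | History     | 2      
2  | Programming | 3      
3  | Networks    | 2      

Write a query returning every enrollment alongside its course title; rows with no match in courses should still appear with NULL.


LEFT JOIN keeps every row from enrollments (the left table); where course_id has no match in courses, the course columns become NULL. Walk through each enrollment:
  - enrollment 1 (Sam): course_id=NULL, no match -> kept with NULL
  - enrollment 2 (Yara): course_id=1 -> matches History
  - enrollment 3 (Helen): course_id=3 -> matches Networks
  - enrollment 4 (Hank): course_id=1 -> matches History
  - enrollment 5 (Karen): course_id=2 -> matches Programming
  - enrollment 6 (Uma): course_id=NULL, no match -> kept with NULL
  - enrollment 7 (Bob): course_id=3 -> matches Networks
All 7 rows appear; 2 have NULL course.

SQL:
SELECT a.student, b.title AS course
FROM enrollments a
LEFT JOIN courses b ON a.course_id = b.id

Result:
student | course     
--------+------------
Sam     | NULL       
Yara    | History    
Helen   | Networks   
Hank    | History    
Karen   | Programming
Uma     | NULL       
Bob     | Networks   


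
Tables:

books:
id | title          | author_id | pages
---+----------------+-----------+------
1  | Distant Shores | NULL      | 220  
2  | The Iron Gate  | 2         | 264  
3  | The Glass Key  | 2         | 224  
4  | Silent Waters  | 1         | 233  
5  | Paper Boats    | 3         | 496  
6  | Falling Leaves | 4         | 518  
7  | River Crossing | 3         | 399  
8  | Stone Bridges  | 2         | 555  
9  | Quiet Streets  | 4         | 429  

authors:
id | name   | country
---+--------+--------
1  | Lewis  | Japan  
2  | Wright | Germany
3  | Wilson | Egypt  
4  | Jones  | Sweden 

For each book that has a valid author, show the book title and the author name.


INNER JOIN keeps only books rows whose author_id matches an id in authors. Walk through each book:
  - book 1 (Distant Shores): author_id=NULL, no match -> dropped
  - book 2 (The Iron Gate): author_id=2 -> matches Wright
  - book 3 (The Glass Key): author_id=2 -> matches Wright
  - book 4 (Silent Waters): author_id=1 -> matches Lewis
  - book 5 (Paper Boats): author_id=3 -> matches Wilson
  - book 6 (Falling Leaves): author_id=4 -> matches Jones
  - book 7 (River Crossing): author_id=3 -> matches Wilson
  - book 8 (Stone Bridges): author_id=2 -> matches Wright
  - book 9 (Quiet Streets): author_id=4 -> matches Jones
So 1 of 9 rows is dropped.

SQL:
SELECT a.title, b.name AS author
FROM books a
INNER JOIN authors b ON a.author_id = b.id

Result:
title          | author
---------------+-------
The Iron Gate  | Wright
The Glass Key  | Wright
Silent Waters  | Lewis 
Paper Boats    | Wilson
Falling Leaves | Jones 
River Crossing | Wilson
Stone Bridges  | Wright
Quiet Streets  | Jones 


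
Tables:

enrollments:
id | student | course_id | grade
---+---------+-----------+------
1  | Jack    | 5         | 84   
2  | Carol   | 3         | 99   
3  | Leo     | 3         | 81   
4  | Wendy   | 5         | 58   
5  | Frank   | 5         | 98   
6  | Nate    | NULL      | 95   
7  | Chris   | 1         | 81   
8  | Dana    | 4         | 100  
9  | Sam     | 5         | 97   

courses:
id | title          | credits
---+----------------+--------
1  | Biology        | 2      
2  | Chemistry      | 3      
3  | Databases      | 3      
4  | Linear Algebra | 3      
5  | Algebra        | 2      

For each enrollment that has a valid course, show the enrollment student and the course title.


INNER JOIN keeps only enrollments rows whose course_id matches an id in courses. Walk through each enrollment:
  - enrollment 1 (Jack): course_id=5 -> matches Algebra
  - enrollment 2 (Carol): course_id=3 -> matches Databases
  - enrollment 3 (Leo): course_id=3 -> matches Databases
  - enrollment 4 (Wendy): course_id=5 -> matches Algebra
  - enrollment 5 (Frank): course_id=5 -> matches Algebra
  - enrollment 6 (Nate): course_id=NULL, no match -> dropped
  - enrollment 7 (Chris): course_id=1 -> matches Biology
  - enrollment 8 (Dana): course_id=4 -> matches Linear Algebra
  - enrollment 9 (Sam): course_id=5 -> matches Algebra
So 1 of 9 rows is dropped.

SQL:
SELECT a.student, b.title AS course
FROM enrollments a
INNER JOIN courses b ON a.course_id = b.id

Result:
student | course        
--------+---------------
Jack    | Algebra       
Carol   | Databases     
Leo     | Databases     
Wendy   | Algebra       
Frank   | Algebra       
Chris   | Biology       
Dana    | Linear Algebra
Sam     | Algebra       


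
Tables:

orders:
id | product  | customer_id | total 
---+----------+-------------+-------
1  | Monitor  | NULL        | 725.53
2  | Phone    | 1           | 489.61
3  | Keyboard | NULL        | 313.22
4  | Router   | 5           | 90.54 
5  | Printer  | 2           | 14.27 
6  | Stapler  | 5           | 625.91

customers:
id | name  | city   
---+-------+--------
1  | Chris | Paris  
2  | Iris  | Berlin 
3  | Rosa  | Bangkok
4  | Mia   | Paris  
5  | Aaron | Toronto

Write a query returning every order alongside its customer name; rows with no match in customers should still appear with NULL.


LEFT JOIN keeps every row from orders (the left table); where customer_id has no match in customers, the customer columns become NULL. Walk through each order:
  - order 1 (Monitor): customer_id=NULL, no match -> kept with NULL
  - order 2 (Phone): customer_id=1 -> matches Chris
  - order 3 (Keyboard): customer_id=NULL, no match -> kept with NULL
  - order 4 (Router): customer_id=5 -> matches Aaron
  - order 5 (Printer): customer_id=2 -> matches Iris
  - order 6 (Stapler): customer_id=5 -> matches Aaron
All 6 rows appear; 2 have NULL customer.

SQL:
SELECT a.product, b.name AS customer
FROM orders a
LEFT JOIN customers b ON a.customer_id = b.id

Result:
product  | customer
---------+---------
Monitor  | NULL    
Phone    | Chris   
Keyboard | NULL    
Router   | Aaron   
Printer  | Iris    
Stapler  | Aaron   


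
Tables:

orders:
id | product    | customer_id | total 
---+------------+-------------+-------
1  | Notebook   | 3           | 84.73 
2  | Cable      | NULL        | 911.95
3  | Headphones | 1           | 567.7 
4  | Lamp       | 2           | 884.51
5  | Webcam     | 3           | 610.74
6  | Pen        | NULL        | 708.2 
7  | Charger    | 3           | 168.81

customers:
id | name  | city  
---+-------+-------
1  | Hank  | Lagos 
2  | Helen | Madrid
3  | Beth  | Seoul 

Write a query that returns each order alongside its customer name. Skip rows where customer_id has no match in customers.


INNER JOIN keeps only orders rows whose customer_id matches an id in customers. Walk through each order:
  - order 1 (Notebook): customer_id=3 -> matches Beth
  - order 2 (Cable): customer_id=NULL, no match -> dropped
  - order 3 (Headphones): customer_id=1 -> matches Hank
  - order 4 (Lamp): customer_id=2 -> matches Helen
  - order 5 (Webcam): customer_id=3 -> matches Beth
  - order 6 (Pen): customer_id=NULL, no match -> dropped
  - order 7 (Charger): customer_id=3 -> matches Beth
So 2 of 7 rows are dropped.

SQL:
SELECT a.product, b.name AS customer
FROM orders a
INNER JOIN customers b ON a.customer_id = b.id

Result:
product    | customer
-----------+---------
Notebook   | Beth    
Headphones | Hank    
Lamp       | Helen   
Webcam     | Beth    
Charger    | Beth    


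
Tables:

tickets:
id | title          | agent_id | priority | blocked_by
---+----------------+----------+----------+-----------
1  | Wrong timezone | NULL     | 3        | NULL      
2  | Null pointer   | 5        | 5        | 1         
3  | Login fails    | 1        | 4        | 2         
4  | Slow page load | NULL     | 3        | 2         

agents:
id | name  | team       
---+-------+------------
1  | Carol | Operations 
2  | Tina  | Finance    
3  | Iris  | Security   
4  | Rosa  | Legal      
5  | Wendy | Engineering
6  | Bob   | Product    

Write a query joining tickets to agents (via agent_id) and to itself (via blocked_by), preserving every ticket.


Two LEFT JOINs from the same base table tickets: one to agents via agent_id, one to tickets itself via blocked_by. Both are LEFT so every ticket is preserved.
Match against agents:
  - ticket 1 (Wrong timezone): agent_id=NULL, no match -> kept with NULL
  - ticket 2 (Null pointer): agent_id=5 -> matches Wendy
  - ticket 3 (Login fails): agent_id=1 -> matches Carol
  - ticket 4 (Slow page load): agent_id=NULL, no match -> kept with NULL
Match against tickets (self):
  - ticket 1 (Wrong timezone): blocked_by=NULL -> NULL
  - ticket 2 (Null pointer): blocked_by=1 -> Wrong timezone
  - ticket 3 (Login fails): blocked_by=2 -> Null pointer
  - ticket 4 (Slow page load): blocked_by=2 -> Null pointer

SQL:
SELECT a.title, b.name AS agent, c.title AS blocked_by
FROM tickets a
LEFT JOIN agents b ON a.agent_id = b.id
LEFT JOIN tickets c ON a.blocked_by = c.id

Result:
title          | agent | blocked_by    
---------------+-------+---------------
Wrong timezone | NULL  | NULL          
Null pointer   | Wendy | Wrong timezone
Login fails    | Carol | Null pointer  
Slow page load | NULL  | Null pointer  


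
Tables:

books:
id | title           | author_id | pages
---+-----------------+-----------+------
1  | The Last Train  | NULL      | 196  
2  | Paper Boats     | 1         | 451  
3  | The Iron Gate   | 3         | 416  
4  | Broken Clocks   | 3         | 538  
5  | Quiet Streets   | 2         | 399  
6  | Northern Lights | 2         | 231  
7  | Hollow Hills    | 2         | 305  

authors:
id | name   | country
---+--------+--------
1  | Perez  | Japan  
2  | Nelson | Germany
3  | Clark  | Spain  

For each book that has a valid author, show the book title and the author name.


INNER JOIN keeps only books rows whose author_id matches an id in authors. Walk through each book:
  - book 1 (The Last Train): author_id=NULL, no match -> dropped
  - book 2 (Paper Boats): author_id=1 -> matches Perez
  - book 3 (The Iron Gate): author_id=3 -> matches Clark
  - book 4 (Broken Clocks): author_id=3 -> matches Clark
  - book 5 (Quiet Streets): author_id=2 -> matches Nelson
  - book 6 (Northern Lights): author_id=2 -> matches Nelson
  - book 7 (Hollow Hills): author_id=2 -> matches Nelson
So 1 of 7 rows is dropped.

SQL:
SELECT a.title, b.name AS author
FROM books a
INNER JOIN authors b ON a.author_id = b.id

Result:
title           | author
----------------+-------
Paper Boats     | Perez 
The Iron Gate   | Clark 
Broken Clocks   | Clark 
Quiet Streets   | Nelson
Northern Lights | Nelson
Hollow Hills    | Nelson


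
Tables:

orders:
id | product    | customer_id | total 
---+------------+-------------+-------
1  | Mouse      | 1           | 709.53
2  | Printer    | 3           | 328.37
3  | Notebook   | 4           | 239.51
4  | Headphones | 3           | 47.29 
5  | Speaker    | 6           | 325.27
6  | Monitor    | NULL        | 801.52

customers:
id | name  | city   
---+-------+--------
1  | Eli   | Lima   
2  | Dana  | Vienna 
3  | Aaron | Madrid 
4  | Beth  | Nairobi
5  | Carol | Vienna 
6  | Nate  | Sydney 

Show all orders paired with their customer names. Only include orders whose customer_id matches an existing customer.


INNER JOIN keeps only orders rows whose customer_id matches an id in customers. Walk through each order:
  - order 1 (Mouse): customer_id=1 -> matches Eli
  - order 2 (Printer): customer_id=3 -> matches Aaron
  - order 3 (Notebook): customer_id=4 -> matches Beth
  - order 4 (Headphones): customer_id=3 -> matches Aaron
  - order 5 (Speaker): customer_id=6 -> matches Nate
  - order 6 (Monitor): customer_id=NULL, no match -> dropped
So 1 of 6 rows is dropped.

SQL:
SELECT a.product, b.name AS customer
FROM orders a
INNER JOIN customers b ON a.customer_id = b.id

Result:
product    | customer
-----------+---------
Mouse      | Eli     
Printer    | Aaron   
Notebook   | Beth    
Headphones | Aaron   
Speaker    | Nate    


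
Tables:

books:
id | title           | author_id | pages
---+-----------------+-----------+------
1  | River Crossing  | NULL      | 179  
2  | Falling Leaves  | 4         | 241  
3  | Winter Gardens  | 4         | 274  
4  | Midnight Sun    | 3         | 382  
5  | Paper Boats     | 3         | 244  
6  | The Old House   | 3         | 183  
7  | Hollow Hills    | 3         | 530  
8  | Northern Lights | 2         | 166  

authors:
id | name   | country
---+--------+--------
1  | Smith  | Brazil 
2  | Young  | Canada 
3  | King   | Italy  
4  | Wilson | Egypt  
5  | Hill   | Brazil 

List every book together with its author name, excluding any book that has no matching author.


INNER JOIN keeps only books rows whose author_id matches an id in authors. Walk through each book:
  - book 1 (River Crossing): author_id=NULL, no match -> dropped
  - book 2 (Falling Leaves): author_id=4 -> matches Wilson
  - book 3 (Winter Gardens): author_id=4 -> matches Wilson
  - book 4 (Midnight Sun): author_id=3 -> matches King
  - book 5 (Paper Boats): author_id=3 -> matches King
  - book 6 (The Old House): author_id=3 -> matches King
  - book 7 (Hollow Hills): author_id=3 -> matches King
  - book 8 (Northern Lights): author_id=2 -> matches Young
So 1 of 8 rows is dropped.

SQL:
SELECT a.title, b.name AS author
FROM books a
INNER JOIN authors b ON a.author_id = b.id

Result:
title           | author
----------------+-------
Falling Leaves  | Wilson
Winter Gardens  | Wilson
Midnight Sun    | King  
Paper Boats     | King  
The Old House   | King  
Hollow Hills    | King  
Northern Lights | Young 


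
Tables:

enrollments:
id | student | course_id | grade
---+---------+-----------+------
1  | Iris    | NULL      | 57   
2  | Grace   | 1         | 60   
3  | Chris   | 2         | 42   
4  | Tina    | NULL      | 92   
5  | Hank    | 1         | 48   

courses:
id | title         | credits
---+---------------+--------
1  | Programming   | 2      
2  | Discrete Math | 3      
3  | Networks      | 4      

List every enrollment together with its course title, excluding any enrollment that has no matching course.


INNER JOIN keeps only enrollments rows whose course_id matches an id in courses. Walk through each enrollment:
  - enrollment 1 (Iris): course_id=NULL, no match -> dropped
  - enrollment 2 (Grace): course_id=1 -> matches Programming
  - enrollment 3 (Chris): course_id=2 -> matches Discrete Math
  - enrollment 4 (Tina): course_id=NULL, no match -> dropped
  - enrollment 5 (Hank): course_id=1 -> matches Programming
So 2 of 5 rows are dropped.

SQL:
SELECT a.student, b.title AS course
FROM enrollments a
INNER JOIN courses b ON a.course_id = b.id

Result:
student | course       
--------+--------------
Grace   | Programming  
Chris   | Discrete Math
Hank    | Programming  


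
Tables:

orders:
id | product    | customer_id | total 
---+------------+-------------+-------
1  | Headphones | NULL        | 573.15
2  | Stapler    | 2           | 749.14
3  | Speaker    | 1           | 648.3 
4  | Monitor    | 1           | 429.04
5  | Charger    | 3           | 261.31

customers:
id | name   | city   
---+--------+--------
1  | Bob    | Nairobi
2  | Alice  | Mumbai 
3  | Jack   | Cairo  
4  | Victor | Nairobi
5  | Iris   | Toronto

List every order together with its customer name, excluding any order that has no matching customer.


INNER JOIN keeps only orders rows whose customer_id matches an id in customers. Walk through each order:
  - order 1 (Headphones): customer_id=NULL, no match -> dropped
  - order 2 (Stapler): customer_id=2 -> matches Alice
  - order 3 (Speaker): customer_id=1 -> matches Bob
  - order 4 (Monitor): customer_id=1 -> matches Bob
  - order 5 (Charger): customer_id=3 -> matches Jack
So 1 of 5 rows is dropped.

SQL:
SELECT a.product, b.name AS customer
FROM orders a
INNER JOIN customers b ON a.customer_id = b.id

Result:
product | customer
--------+---------
Stapler | Alice   
Speaker | Bob     
Monitor | Bob     
Charger | Jack    


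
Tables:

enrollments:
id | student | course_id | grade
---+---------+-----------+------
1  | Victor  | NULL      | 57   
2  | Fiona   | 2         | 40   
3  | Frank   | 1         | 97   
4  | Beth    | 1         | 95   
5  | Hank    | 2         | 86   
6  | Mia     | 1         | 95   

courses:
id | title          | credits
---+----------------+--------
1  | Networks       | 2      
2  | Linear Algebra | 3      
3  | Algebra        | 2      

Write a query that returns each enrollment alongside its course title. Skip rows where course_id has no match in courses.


INNER JOIN keeps only enrollments rows whose course_id matches an id in courses. Walk through each enrollment:
  - enrollment 1 (Victor): course_id=NULL, no match -> dropped
  - enrollment 2 (Fiona): course_id=2 -> matches Linear Algebra
  - enrollment 3 (Frank): course_id=1 -> matches Networks
  - enrollment 4 (Beth): course_id=1 -> matches Networks
  - enrollment 5 (Hank): course_id=2 -> matches Linear Algebra
  - enrollment 6 (Mia): course_id=1 -> matches Networks
So 1 of 6 rows is dropped.

SQL:
SELECT a.student, b.title AS course
FROM enrollments a
INNER JOIN courses b ON a.course_id = b.id

Result:
student | course        
--------+---------------
Fiona   | Linear Algebra
Frank   | Networks      
Beth    | Networks      
Hank    | Linear Algebra
Mia     | Networks      


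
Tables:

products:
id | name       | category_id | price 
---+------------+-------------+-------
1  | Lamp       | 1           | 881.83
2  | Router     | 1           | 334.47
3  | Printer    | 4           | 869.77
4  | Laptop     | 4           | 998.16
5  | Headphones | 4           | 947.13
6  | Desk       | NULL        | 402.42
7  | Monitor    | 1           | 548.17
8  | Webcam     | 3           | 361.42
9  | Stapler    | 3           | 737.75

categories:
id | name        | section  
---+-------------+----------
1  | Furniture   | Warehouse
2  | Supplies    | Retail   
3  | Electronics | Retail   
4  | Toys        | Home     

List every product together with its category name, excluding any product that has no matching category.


INNER JOIN keeps only products rows whose category_id matches an id in categories. Walk through each product:
  - product 1 (Lamp): category_id=1 -> matches Furniture
  - product 2 (Router): category_id=1 -> matches Furniture
  - product 3 (Printer): category_id=4 -> matches Toys
  - product 4 (Laptop): category_id=4 -> matches Toys
  - product 5 (Headphones): category_id=4 -> matches Toys
  - product 6 (Desk): category_id=NULL, no match -> dropped
  - product 7 (Monitor): category_id=1 -> matches Furniture
  - product 8 (Webcam): category_id=3 -> matches Electronics
  - product 9 (Stapler): category_id=3 -> matches Electronics
So 1 of 9 rows is dropped.

SQL:
SELECT a.name, b.name AS category
FROM products a
INNER JOIN categories b ON a.category_id = b.id

Result:
name       | category   
-----------+------------
Lamp       | Furniture  
Router     | Furniture  
Printer    | Toys       
Laptop     | Toys       
Headphones | Toys       
Monitor    | Furniture  
Webcam     | Electronics
Stapler    | Electronics


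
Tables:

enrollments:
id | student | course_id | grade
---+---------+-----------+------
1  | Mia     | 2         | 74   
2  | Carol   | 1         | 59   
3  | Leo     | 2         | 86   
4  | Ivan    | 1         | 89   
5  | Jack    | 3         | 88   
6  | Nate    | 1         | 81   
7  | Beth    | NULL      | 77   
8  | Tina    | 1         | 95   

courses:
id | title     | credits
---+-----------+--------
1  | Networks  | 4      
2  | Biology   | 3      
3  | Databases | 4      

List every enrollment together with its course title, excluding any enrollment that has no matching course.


INNER JOIN keeps only enrollments rows whose course_id matches an id in courses. Walk through each enrollment:
  - enrollment 1 (Mia): course_id=2 -> matches Biology
  - enrollment 2 (Carol): course_id=1 -> matches Networks
  - enrollment 3 (Leo): course_id=2 -> matches Biology
  - enrollment 4 (Ivan): course_id=1 -> matches Networks
  - enrollment 5 (Jack): course_id=3 -> matches Databases
  - enrollment 6 (Nate): course_id=1 -> matches Networks
  - enrollment 7 (Beth): course_id=NULL, no match -> dropped
  - enrollment 8 (Tina): course_id=1 -> matches Networks
So 1 of 8 rows is dropped.

SQL:
SELECT a.student, b.title AS course
FROM enrollments a
INNER JOIN courses b ON a.course_id = b.id

Result:
student | course   
--------+----------
Mia     | Biology  
Carol   | Networks 
Leo     | Biology  
Ivan    | Networks 
Jack    | Databases
Nate    | Networks 
Tina    | Networks 


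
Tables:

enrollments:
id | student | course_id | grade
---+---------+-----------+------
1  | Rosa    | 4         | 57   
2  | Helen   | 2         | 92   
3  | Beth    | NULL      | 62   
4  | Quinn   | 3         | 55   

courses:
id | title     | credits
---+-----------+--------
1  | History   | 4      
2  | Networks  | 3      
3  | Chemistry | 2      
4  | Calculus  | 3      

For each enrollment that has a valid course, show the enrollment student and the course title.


INNER JOIN keeps only enrollments rows whose course_id matches an id in courses. Walk through each enrollment:
  - enrollment 1 (Rosa): course_id=4 -> matches Calculus
  - enrollment 2 (Helen): course_id=2 -> matches Networks
  - enrollment 3 (Beth): course_id=NULL, no match -> dropped
  - enrollment 4 (Quinn): course_id=3 -> matches Chemistry
So 1 of 4 rows is dropped.

SQL:
SELECT a.student, b.title AS course
FROM enrollments a
INNER JOIN courses b ON a.course_id = b.id

Result:
student | course   
--------+----------
Rosa    | Calculus 
Helen   | Networks 
Quinn   | Chemistry


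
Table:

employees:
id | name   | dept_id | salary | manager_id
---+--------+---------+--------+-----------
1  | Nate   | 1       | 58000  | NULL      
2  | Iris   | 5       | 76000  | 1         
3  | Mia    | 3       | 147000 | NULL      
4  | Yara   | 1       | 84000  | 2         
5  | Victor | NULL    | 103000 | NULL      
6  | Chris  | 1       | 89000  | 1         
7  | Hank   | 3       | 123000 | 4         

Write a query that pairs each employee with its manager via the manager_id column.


This is a self-join: employees is joined to a second copy of itself, matching each row's manager_id to another row's id. Use LEFT JOIN so rows with manager_id=NULL are kept.
  - employee 1 (Nate): manager_id=NULL -> NULL
  - employee 2 (Iris): manager_id=1 -> Nate
  - employee 3 (Mia): manager_id=NULL -> NULL
  - employee 4 (Yara): manager_id=2 -> Iris
  - employee 5 (Victor): manager_id=NULL -> NULL
  - employee 6 (Chris): manager_id=1 -> Nate
  - employee 7 (Hank): manager_id=4 -> Yara

SQL:
SELECT a.name AS item, b.name AS manager
FROM employees a
LEFT JOIN employees b ON a.manager_id = b.id

Result:
item   | manager
-------+--------
Nate   | NULL   
Iris   | Nate   
Mia    | NULL   
Yara   | Iris   
Victor | NULL   
Chris  | Nate   
Hank   | Yara   


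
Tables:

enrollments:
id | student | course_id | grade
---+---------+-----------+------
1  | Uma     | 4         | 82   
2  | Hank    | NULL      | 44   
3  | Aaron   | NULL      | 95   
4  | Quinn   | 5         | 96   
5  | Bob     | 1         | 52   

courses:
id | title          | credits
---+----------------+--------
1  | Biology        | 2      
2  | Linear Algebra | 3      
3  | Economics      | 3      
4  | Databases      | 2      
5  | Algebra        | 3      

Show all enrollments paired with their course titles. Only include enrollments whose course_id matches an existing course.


INNER JOIN keeps only enrollments rows whose course_id matches an id in courses. Walk through each enrollment:
  - enrollment 1 (Uma): course_id=4 -> matches Databases
  - enrollment 2 (Hank): course_id=NULL, no match -> dropped
  - enrollment 3 (Aaron): course_id=NULL, no match -> dropped
  - enrollment 4 (Quinn): course_id=5 -> matches Algebra
  - enrollment 5 (Bob): course_id=1 -> matches Biology
So 2 of 5 rows are dropped.

SQL:
SELECT a.student, b.title AS course
FROM enrollments a
INNER JOIN courses b ON a.course_id = b.id

Result:
student | course   
--------+----------
Uma     | Databases
Quinn   | Algebra  
Bob     | Biology  


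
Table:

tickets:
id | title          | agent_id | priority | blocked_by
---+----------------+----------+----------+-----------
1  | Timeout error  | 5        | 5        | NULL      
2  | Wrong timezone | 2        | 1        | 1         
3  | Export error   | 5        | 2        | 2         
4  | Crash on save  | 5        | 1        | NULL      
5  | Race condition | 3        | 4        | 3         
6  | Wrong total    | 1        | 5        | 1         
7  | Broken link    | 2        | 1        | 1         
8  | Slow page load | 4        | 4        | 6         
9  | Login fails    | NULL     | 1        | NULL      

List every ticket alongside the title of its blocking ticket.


This is a self-join: tickets is joined to a second copy of itself, matching each row's blocked_by to another row's id. Use LEFT JOIN so rows with blocked_by=NULL are kept.
  - ticket 1 (Timeout error): blocked_by=NULL -> NULL
  - ticket 2 (Wrong timezone): blocked_by=1 -> Timeout error
  - ticket 3 (Export error): blocked_by=2 -> Wrong timezone
  - ticket 4 (Crash on save): blocked_by=NULL -> NULL
  - ticket 5 (Race condition): blocked_by=3 -> Export error
  - ticket 6 (Wrong total): blocked_by=1 -> Timeout error
  - ticket 7 (Broken link): blocked_by=1 -> Timeout error
  - ticket 8 (Slow page load): blocked_by=6 -> Wrong total
  - ticket 9 (Login fails): blocked_by=NULL -> NULL

SQL:
SELECT a.title AS item, b.title AS blocked_by
FROM tickets a
LEFT JOIN tickets b ON a.blocked_by = b.id

Result:
item           | blocked_by    
---------------+---------------
Timeout error  | NULL          
Wrong timezone | Timeout error 
Export error   | Wrong timezone
Crash on save  | NULL          
Race condition | Export error  
Wrong total    | Timeout error 
Broken link    | Timeout error 
Slow page load | Wrong total   
Login fails    | NULL          


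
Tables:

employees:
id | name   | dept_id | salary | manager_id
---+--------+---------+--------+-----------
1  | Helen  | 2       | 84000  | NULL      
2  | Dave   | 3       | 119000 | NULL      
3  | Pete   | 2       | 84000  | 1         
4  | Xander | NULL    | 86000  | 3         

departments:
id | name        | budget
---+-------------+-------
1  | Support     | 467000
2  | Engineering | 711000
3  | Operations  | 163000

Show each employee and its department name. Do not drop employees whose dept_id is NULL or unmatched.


LEFT JOIN keeps every row from employees (the left table); where dept_id has no match in departments, the department columns become NULL. Walk through each employee:
  - employee 1 (Helen): dept_id=2 -> matches Engineering
  - employee 2 (Dave): dept_id=3 -> matches Operations
  - employee 3 (Pete): dept_id=2 -> matches Engineering
  - employee 4 (Xander): dept_id=NULL, no match -> kept with NULL
All 4 rows appear; 1 has NULL department.

SQL:
SELECT a.name, b.name AS department
FROM employees a
LEFT JOIN departments b ON a.dept_id = b.id

Result:
name   | department 
-------+------------
Helen  | Engineering
Dave   | Operations 
Pete   | Engineering
Xander | NULL       


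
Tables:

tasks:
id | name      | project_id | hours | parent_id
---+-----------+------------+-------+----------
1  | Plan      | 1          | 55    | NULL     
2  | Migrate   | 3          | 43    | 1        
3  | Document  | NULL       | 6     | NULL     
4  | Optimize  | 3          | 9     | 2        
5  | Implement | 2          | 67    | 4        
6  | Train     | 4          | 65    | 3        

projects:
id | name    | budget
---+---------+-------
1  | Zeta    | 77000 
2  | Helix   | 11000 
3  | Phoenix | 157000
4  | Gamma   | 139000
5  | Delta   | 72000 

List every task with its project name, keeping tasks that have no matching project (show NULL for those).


LEFT JOIN keeps every row from tasks (the left table); where project_id has no match in projects, the project columns become NULL. Walk through each task:
  - task 1 (Plan): project_id=1 -> matches Zeta
  - task 2 (Migrate): project_id=3 -> matches Phoenix
  - task 3 (Document): project_id=NULL, no match -> kept with NULL
  - task 4 (Optimize): project_id=3 -> matches Phoenix
  - task 5 (Implement): project_id=2 -> matches Helix
  - task 6 (Train): project_id=4 -> matches Gamma
All 6 rows appear; 1 has NULL project.

SQL:
SELECT a.name, b.name AS project
FROM tasks a
LEFT JOIN projects b ON a.project_id = b.id

Result:
name      | project
----------+--------
Plan      | Zeta   
Migrate   | Phoenix
Document  | NULL   
Optimize  | Phoenix
Implement | Helix  
Train     | Gamma  
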